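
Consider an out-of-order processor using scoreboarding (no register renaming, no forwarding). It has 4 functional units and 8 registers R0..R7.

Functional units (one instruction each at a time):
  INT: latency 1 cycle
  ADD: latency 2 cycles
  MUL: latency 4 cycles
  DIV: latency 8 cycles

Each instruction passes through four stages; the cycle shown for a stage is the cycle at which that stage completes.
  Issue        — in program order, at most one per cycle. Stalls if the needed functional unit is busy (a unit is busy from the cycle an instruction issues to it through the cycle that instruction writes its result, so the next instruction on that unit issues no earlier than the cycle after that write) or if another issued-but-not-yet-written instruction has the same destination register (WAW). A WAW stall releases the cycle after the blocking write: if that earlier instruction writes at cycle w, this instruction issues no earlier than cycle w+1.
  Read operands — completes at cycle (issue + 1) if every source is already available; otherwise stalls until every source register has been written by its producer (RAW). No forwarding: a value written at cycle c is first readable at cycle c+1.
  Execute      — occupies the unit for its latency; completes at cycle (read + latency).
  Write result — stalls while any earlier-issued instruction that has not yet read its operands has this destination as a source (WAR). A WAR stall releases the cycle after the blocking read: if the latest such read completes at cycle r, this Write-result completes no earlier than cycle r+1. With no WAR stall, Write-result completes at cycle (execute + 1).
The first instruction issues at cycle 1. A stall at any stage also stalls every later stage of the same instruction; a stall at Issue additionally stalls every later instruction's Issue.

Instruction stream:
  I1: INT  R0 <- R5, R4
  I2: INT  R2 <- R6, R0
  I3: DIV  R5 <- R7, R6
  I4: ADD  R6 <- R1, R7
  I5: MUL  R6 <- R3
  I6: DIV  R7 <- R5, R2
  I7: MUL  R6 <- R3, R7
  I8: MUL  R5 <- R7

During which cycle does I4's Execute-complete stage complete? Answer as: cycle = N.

cycle = 10

I1: IS=1 RO=2 EX=3 WR=4
I2: IS=5 RO=6 EX=7 WR=8  [struct: INT busy until I1 writes@4]
I3: IS=6 RO=7 EX=15 WR=16
I4: IS=7 RO=8 EX=10 WR=11
I5: IS=12 RO=13 EX=17 WR=18  [WAW R6: wait I4 write@11]
I6: IS=17 RO=18 EX=26 WR=27  [struct: DIV busy until I3 writes@16]
I7: IS=19 RO=28 EX=32 WR=33  [struct: MUL busy until I5 writes@18; RAW R7: wait I6 write@27]
I8: IS=34 RO=35 EX=39 WR=40  [struct: MUL busy until I7 writes@33]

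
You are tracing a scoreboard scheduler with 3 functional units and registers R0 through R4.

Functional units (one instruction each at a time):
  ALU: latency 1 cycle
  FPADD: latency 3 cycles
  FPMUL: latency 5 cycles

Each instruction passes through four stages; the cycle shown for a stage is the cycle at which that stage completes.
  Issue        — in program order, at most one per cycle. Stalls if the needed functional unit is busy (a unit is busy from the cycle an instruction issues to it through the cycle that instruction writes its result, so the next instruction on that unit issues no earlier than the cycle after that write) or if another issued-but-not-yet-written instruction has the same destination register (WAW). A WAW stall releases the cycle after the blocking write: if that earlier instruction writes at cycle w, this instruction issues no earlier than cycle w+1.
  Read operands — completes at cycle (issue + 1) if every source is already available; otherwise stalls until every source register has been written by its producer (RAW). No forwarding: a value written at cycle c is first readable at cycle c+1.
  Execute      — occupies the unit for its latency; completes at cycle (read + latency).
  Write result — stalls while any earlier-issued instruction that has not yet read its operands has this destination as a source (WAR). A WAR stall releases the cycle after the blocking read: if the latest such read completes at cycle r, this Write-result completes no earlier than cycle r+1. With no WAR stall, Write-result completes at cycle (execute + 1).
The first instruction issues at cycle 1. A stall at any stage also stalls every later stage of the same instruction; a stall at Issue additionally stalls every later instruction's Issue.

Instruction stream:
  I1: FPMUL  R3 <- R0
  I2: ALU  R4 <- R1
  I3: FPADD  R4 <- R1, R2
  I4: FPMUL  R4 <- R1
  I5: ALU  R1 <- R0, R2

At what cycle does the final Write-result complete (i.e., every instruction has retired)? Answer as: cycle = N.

1) issue 1, read 2, done 7, write 8
2) issue 2, read 3, done 4, write 5
3) issue 6, read 7, done 10, write 11  <WAW R4: wait I2 write@5>
4) issue 12, read 13, done 18, write 19  <WAW R4: wait I3 write@11>
5) issue 13, read 14, done 15, write 16

cycle = 19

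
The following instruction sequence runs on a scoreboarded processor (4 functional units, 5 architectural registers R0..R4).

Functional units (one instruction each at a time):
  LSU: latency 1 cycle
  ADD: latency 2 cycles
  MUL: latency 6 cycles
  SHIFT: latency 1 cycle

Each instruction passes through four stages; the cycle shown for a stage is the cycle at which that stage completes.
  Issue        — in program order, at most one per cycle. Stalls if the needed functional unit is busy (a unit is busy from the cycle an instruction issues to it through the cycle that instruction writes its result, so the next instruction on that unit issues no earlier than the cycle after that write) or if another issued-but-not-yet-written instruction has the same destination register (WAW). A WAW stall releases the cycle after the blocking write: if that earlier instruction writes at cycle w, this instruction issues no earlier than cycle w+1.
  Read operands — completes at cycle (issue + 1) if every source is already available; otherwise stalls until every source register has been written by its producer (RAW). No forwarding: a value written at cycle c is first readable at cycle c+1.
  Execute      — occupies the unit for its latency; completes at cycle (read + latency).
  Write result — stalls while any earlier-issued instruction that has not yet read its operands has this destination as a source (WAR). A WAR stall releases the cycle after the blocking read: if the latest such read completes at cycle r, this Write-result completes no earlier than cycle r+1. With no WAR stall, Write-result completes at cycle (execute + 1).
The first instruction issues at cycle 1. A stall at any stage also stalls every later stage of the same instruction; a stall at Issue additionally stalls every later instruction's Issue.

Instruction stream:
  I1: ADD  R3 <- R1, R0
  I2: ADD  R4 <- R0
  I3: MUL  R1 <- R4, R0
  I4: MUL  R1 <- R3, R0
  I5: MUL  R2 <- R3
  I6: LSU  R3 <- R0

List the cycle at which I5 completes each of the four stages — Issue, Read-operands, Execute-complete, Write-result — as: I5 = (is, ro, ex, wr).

I1  is:1  ro:2  ex:4  wr:5
I2  is:6  ro:7  ex:9  wr:10  — struct: ADD busy until I1 writes@5
I3  is:7  ro:11  ex:17  wr:18  — RAW R4: wait I2 write@10
I4  is:19  ro:20  ex:26  wr:27  — struct: MUL busy until I3 writes@18
I5  is:28  ro:29  ex:35  wr:36  — struct: MUL busy until I4 writes@27
I6  is:29  ro:30  ex:31  wr:32

I5 = (28, 29, 35, 36)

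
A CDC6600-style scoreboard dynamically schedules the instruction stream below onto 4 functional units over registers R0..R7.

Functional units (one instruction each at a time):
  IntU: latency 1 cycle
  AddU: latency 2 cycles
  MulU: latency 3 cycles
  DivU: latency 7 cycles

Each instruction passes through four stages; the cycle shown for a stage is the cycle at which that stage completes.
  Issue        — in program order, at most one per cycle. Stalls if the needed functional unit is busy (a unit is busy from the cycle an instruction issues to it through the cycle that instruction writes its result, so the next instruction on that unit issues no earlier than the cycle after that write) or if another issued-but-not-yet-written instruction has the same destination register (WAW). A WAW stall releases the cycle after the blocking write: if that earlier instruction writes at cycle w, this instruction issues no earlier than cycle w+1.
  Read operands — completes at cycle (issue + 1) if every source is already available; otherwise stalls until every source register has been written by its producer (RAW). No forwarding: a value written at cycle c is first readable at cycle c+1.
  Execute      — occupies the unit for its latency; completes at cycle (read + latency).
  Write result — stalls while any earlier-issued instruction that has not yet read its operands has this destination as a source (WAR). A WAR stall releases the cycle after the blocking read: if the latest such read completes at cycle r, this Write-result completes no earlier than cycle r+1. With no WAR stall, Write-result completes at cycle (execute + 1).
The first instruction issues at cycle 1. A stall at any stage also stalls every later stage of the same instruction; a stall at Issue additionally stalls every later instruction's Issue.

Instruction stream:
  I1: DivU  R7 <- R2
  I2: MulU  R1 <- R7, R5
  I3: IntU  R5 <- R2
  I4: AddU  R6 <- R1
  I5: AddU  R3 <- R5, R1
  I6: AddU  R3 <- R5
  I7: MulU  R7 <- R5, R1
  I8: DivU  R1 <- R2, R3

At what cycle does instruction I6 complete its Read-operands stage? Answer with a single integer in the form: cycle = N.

1) issue 1, read 2, done 9, write 10
2) issue 2, read 11, done 14, write 15  <RAW R7: wait I1 write@10>
3) issue 3, read 4, done 5, write 12  <WAR R5: wait I2 read@11>
4) issue 4, read 16, done 18, write 19  <RAW R1: wait I2 write@15>
5) issue 20, read 21, done 23, write 24  <struct: AddU busy until I4 writes@19>
6) issue 25, read 26, done 28, write 29  <struct: AddU busy until I5 writes@24>
7) issue 26, read 27, done 30, write 31
8) issue 27, read 30, done 37, write 38  <RAW R3: wait I6 write@29>

cycle = 26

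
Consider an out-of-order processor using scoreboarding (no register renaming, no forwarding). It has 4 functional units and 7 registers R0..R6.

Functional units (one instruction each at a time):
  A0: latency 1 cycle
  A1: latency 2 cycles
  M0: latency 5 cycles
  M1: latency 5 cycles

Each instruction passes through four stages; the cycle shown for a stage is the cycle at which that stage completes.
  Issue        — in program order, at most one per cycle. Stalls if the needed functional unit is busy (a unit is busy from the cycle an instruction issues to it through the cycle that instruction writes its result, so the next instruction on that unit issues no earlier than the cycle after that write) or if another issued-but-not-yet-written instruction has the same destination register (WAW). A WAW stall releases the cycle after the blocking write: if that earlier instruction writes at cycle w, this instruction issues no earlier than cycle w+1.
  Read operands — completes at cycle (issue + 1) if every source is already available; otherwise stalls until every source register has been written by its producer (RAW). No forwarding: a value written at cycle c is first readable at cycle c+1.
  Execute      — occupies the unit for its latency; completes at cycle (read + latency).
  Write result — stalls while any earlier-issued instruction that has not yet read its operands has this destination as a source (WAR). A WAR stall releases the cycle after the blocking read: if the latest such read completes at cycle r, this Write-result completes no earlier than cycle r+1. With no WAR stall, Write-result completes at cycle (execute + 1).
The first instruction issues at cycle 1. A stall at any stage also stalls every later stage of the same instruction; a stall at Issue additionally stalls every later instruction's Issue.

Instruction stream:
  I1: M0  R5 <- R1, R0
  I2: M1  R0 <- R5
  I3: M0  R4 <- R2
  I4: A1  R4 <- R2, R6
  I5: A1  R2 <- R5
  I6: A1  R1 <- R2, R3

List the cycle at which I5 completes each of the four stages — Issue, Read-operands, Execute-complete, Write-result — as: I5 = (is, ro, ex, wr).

cycle 1: I1 issues→M0
cycle 2: I1 reads · I2 issues→M1
cycle 7: I1 exec-done
cycle 8: I1 writes R5
cycle 9: I2 reads · I3 issues→M0
cycle 10: I3 reads
cycle 14: I2 exec-done
cycle 15: I2 writes R0 · I3 exec-done
cycle 16: I3 writes R4
cycle 17: I4 issues→A1
cycle 18: I4 reads
cycle 20: I4 exec-done
cycle 21: I4 writes R4
cycle 22: I5 issues→A1
cycle 23: I5 reads
cycle 25: I5 exec-done
cycle 26: I5 writes R2
cycle 27: I6 issues→A1
cycle 28: I6 reads
cycle 30: I6 exec-done
cycle 31: I6 writes R1

I5 = (22, 23, 25, 26)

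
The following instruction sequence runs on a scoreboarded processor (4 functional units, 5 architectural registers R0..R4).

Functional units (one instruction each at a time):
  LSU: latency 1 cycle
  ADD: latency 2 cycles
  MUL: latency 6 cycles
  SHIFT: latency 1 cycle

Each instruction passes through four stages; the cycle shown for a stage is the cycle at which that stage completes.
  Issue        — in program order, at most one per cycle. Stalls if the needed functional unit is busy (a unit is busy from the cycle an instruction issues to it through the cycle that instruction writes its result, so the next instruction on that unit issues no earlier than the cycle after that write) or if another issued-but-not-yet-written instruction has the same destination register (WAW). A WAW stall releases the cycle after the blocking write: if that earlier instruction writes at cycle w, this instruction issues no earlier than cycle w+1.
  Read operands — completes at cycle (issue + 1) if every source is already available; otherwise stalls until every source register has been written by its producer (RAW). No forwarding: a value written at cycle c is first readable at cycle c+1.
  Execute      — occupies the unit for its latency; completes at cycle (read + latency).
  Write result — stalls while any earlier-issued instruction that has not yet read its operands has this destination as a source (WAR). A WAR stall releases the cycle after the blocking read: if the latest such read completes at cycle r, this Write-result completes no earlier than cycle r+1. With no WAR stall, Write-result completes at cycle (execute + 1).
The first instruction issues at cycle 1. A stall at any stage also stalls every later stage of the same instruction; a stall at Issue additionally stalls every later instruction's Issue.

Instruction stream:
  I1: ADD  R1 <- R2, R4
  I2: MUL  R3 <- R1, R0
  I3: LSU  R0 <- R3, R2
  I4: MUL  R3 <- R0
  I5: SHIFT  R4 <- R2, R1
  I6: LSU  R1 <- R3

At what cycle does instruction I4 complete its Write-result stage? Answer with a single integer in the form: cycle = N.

cycle = 24

cycle 1: issue I1 (ADD)
cycle 2: I1 read-ops · issue I2 (MUL)
cycle 3: issue I3 (LSU)
cycle 4: I1 finished on ADD
cycle 5: I1→R1
cycle 6: I2 read-ops
cycle 12: I2 finished on MUL
cycle 13: I2→R3
cycle 14: I3 read-ops · issue I4 (MUL)
cycle 15: I3 finished on LSU · issue I5 (SHIFT)
cycle 16: I3→R0 · I5 read-ops
cycle 17: I4 read-ops · I5 finished on SHIFT · issue I6 (LSU)
cycle 18: I5→R4
cycle 23: I4 finished on MUL
cycle 24: I4→R3
cycle 25: I6 read-ops
cycle 26: I6 finished on LSU
cycle 27: I6→R1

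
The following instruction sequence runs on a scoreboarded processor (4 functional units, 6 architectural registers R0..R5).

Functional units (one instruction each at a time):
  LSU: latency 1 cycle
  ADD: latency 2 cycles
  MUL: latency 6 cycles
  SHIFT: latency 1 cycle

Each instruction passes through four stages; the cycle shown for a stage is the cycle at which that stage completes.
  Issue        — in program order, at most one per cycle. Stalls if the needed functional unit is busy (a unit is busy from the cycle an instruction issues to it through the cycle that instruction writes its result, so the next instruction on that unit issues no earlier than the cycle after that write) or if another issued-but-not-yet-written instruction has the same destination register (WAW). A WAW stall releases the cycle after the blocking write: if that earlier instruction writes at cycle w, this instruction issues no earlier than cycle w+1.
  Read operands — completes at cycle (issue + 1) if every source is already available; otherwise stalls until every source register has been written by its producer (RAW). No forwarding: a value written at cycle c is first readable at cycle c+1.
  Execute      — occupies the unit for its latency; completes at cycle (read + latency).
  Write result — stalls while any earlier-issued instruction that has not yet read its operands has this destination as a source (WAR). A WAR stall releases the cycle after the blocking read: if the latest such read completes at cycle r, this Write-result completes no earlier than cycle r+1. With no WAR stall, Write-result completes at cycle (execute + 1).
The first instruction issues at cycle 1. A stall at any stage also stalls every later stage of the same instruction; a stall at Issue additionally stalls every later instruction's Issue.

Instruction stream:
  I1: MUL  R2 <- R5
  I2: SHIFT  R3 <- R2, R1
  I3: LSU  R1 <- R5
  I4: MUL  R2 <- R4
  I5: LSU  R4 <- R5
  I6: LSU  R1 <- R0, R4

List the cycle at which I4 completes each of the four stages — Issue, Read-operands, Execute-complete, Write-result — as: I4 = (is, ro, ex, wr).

1) issue 1, read 2, done 8, write 9
2) issue 2, read 10, done 11, write 12  <RAW R2: wait I1 write@9>
3) issue 3, read 4, done 5, write 11  <WAR R1: wait I2 read@10>
4) issue 10, read 11, done 17, write 18  <struct: MUL busy until I1 writes@9>
5) issue 12, read 13, done 14, write 15  <struct: LSU busy until I3 writes@11>
6) issue 16, read 17, done 18, write 19  <struct: LSU busy until I5 writes@15>

I4 = (10, 11, 17, 18)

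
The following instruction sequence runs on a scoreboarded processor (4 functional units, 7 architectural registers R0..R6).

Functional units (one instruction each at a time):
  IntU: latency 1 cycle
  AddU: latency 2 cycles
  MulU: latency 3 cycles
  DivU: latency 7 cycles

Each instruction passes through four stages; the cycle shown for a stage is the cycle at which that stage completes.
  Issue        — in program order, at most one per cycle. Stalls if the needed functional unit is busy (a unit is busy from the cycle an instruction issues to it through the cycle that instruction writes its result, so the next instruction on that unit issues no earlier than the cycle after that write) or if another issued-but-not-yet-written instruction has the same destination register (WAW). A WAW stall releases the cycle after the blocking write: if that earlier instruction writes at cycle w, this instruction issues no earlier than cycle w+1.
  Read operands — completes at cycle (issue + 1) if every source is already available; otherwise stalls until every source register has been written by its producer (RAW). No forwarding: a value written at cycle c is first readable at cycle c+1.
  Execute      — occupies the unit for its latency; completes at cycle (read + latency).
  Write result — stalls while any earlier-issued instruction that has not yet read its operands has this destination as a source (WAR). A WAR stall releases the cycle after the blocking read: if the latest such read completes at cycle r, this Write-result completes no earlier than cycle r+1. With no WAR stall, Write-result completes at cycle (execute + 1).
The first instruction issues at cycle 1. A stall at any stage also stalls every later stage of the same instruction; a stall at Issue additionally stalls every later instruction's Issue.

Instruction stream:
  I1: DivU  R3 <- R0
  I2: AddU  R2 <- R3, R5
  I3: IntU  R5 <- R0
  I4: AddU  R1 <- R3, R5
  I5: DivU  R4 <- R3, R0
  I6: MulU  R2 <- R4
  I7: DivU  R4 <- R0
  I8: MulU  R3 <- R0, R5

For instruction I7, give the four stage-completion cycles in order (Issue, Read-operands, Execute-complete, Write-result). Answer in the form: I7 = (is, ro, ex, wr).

I7 = (26, 27, 34, 35)

I1 -> (1, 2, 9, 10)
I2 -> (2, 11, 13, 14)  // RAW R3: wait I1 write@10
I3 -> (3, 4, 5, 12)  // WAR R5: wait I2 read@11
I4 -> (15, 16, 18, 19)  // struct: AddU busy until I2 writes@14
I5 -> (16, 17, 24, 25)
I6 -> (17, 26, 29, 30)  // RAW R4: wait I5 write@25
I7 -> (26, 27, 34, 35)  // struct: DivU busy until I5 writes@25
I8 -> (31, 32, 35, 36)  // struct: MulU busy until I6 writes@30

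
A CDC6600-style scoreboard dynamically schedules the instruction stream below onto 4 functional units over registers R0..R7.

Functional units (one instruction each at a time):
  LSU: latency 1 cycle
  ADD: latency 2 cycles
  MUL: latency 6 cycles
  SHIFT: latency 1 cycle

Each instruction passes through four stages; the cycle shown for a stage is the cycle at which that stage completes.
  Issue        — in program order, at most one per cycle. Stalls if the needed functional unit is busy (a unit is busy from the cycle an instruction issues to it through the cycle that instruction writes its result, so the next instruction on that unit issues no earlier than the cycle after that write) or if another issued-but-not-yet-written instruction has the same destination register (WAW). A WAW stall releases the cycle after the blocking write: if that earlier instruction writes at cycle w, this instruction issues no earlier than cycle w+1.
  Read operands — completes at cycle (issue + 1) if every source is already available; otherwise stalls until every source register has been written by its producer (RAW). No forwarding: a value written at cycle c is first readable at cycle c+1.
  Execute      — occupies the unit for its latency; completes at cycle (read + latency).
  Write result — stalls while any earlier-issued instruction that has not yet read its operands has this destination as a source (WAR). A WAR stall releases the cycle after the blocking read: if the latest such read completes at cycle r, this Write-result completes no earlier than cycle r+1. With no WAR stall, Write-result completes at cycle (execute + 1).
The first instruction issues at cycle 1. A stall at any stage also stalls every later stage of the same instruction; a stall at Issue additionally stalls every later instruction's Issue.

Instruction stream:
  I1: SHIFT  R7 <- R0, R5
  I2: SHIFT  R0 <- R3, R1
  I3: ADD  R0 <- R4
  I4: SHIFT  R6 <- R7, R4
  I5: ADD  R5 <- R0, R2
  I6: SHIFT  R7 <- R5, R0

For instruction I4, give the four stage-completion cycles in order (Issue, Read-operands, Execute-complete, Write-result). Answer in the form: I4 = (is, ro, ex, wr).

I4 = (10, 11, 12, 13)

  I1 | 1 | 2 | 3 | 4
  I2 | 5 | 6 | 7 | 8   struct: SHIFT busy until I1 writes@4
  I3 | 9 | 10 | 12 | 13   WAW R0: wait I2 write@8
  I4 | 10 | 11 | 12 | 13
  I5 | 14 | 15 | 17 | 18   struct: ADD busy until I3 writes@13
  I6 | 15 | 19 | 20 | 21   RAW R5: wait I5 write@18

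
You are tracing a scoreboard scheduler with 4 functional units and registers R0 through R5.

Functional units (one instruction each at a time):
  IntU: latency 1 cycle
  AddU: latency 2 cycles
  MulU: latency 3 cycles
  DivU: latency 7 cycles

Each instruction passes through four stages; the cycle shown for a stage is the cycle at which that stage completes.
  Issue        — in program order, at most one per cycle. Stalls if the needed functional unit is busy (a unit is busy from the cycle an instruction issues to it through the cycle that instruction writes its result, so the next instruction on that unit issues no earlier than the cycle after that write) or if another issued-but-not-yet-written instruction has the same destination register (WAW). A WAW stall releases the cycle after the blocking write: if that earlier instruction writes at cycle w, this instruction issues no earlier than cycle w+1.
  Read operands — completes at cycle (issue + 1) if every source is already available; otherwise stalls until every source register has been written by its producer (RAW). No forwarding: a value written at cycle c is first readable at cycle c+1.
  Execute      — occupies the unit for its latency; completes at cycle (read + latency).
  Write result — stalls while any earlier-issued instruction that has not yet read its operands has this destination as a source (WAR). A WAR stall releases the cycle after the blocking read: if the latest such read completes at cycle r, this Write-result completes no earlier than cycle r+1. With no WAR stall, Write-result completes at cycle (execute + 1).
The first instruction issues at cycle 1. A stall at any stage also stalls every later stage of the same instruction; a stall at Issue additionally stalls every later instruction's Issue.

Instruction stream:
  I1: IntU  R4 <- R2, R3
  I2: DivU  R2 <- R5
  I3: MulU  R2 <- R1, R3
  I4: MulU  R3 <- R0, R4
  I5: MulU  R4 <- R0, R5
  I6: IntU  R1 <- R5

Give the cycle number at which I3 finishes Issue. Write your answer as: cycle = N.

cycle 1: I1→IntU
cycle 2: I1 RO | I2→DivU
cycle 3: I1 EX | I2 RO
cycle 4: I1 WR R4
cycle 10: I2 EX
cycle 11: I2 WR R2
cycle 12: I3→MulU
cycle 13: I3 RO
cycle 16: I3 EX
cycle 17: I3 WR R2
cycle 18: I4→MulU
cycle 19: I4 RO
cycle 22: I4 EX
cycle 23: I4 WR R3
cycle 24: I5→MulU
cycle 25: I5 RO | I6→IntU
cycle 26: I6 RO
cycle 27: I6 EX
cycle 28: I5 EX | I6 WR R1
cycle 29: I5 WR R4

cycle = 12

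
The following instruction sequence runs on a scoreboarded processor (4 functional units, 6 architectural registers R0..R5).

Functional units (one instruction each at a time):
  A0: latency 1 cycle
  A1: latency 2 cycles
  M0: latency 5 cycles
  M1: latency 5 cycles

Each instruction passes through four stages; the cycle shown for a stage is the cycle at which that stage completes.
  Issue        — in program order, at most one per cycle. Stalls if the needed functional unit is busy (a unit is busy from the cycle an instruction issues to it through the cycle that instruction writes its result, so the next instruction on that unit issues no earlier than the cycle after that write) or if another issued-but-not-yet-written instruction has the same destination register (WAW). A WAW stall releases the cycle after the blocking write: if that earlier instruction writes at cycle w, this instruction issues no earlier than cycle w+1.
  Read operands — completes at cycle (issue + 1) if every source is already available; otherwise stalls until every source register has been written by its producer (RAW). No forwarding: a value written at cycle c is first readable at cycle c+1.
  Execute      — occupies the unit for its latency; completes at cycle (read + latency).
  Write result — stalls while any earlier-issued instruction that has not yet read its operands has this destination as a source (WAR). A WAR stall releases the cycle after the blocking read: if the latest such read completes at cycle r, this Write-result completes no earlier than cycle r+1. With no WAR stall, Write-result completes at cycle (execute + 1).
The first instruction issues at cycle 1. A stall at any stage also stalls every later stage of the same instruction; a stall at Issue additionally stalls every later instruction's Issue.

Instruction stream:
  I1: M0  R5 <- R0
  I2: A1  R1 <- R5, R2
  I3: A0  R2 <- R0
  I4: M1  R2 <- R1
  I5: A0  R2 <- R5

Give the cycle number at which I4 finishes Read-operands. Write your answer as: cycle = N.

cycle = 13

1) issue 1, read 2, done 7, write 8
2) issue 2, read 9, done 11, write 12  <RAW R5: wait I1 write@8>
3) issue 3, read 4, done 5, write 10  <WAR R2: wait I2 read@9>
4) issue 11, read 13, done 18, write 19  <WAW R2: wait I3 write@10 / RAW R1: wait I2 write@12>
5) issue 20, read 21, done 22, write 23  <WAW R2: wait I4 write@19>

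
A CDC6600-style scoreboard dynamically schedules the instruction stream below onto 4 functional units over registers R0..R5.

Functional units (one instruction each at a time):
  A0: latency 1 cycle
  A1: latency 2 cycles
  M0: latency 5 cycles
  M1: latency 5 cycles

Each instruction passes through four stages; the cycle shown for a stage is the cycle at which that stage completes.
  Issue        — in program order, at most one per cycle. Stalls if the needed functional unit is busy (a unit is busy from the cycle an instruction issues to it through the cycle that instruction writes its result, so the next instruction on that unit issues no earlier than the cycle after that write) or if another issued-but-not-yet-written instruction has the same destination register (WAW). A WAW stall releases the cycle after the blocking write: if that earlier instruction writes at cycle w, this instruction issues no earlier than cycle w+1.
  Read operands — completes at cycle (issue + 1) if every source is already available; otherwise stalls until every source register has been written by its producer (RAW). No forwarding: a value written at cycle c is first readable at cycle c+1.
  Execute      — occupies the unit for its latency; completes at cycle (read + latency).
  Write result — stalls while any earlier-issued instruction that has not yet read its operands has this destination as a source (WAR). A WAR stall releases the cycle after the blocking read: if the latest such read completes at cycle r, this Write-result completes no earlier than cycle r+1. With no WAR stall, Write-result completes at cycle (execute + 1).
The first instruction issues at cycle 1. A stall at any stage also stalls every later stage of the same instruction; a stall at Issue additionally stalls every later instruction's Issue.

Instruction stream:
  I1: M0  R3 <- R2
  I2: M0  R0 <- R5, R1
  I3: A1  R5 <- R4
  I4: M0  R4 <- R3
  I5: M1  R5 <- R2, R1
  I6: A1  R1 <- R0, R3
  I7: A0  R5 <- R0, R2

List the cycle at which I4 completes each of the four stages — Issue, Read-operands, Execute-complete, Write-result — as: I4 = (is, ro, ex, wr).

I4 = (17, 18, 23, 24)

I1  is:1  ro:2  ex:7  wr:8
I2  is:9  ro:10  ex:15  wr:16  — struct: M0 busy until I1 writes@8
I3  is:10  ro:11  ex:13  wr:14
I4  is:17  ro:18  ex:23  wr:24  — struct: M0 busy until I2 writes@16
I5  is:18  ro:19  ex:24  wr:25
I6  is:19  ro:20  ex:22  wr:23
I7  is:26  ro:27  ex:28  wr:29  — WAW R5: wait I5 write@25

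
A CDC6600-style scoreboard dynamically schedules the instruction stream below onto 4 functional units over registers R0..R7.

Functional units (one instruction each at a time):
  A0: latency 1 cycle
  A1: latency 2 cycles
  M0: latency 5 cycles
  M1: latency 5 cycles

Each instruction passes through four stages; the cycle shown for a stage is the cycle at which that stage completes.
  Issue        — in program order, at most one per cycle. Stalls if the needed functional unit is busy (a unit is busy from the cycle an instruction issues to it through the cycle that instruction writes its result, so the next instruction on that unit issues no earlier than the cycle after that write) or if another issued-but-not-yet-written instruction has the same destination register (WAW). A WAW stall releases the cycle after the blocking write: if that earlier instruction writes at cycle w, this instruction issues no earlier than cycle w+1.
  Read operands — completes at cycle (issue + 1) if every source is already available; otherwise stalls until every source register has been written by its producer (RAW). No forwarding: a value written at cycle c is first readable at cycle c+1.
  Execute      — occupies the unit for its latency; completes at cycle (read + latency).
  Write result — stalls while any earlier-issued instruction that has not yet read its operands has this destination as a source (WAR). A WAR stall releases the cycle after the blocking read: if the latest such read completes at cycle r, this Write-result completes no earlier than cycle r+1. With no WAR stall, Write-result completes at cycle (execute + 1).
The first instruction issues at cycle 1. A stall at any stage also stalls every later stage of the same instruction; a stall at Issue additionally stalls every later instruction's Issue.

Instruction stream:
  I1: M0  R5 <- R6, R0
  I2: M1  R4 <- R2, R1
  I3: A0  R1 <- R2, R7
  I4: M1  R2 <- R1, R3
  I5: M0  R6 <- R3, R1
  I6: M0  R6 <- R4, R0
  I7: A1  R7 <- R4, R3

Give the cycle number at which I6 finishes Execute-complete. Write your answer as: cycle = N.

cycle = 25

cycle 1: I1 issues→M0
cycle 2: I1 reads, I2 issues→M1
cycle 3: I2 reads, I3 issues→A0
cycle 4: I3 reads
cycle 5: I3 exec-done
cycle 6: I3 writes R1
cycle 7: I1 exec-done
cycle 8: I1 writes R5, I2 exec-done
cycle 9: I2 writes R4
cycle 10: I4 issues→M1
cycle 11: I4 reads, I5 issues→M0
cycle 12: I5 reads
cycle 16: I4 exec-done
cycle 17: I4 writes R2, I5 exec-done
cycle 18: I5 writes R6
cycle 19: I6 issues→M0
cycle 20: I6 reads, I7 issues→A1
cycle 21: I7 reads
cycle 23: I7 exec-done
cycle 24: I7 writes R7
cycle 25: I6 exec-done
cycle 26: I6 writes R6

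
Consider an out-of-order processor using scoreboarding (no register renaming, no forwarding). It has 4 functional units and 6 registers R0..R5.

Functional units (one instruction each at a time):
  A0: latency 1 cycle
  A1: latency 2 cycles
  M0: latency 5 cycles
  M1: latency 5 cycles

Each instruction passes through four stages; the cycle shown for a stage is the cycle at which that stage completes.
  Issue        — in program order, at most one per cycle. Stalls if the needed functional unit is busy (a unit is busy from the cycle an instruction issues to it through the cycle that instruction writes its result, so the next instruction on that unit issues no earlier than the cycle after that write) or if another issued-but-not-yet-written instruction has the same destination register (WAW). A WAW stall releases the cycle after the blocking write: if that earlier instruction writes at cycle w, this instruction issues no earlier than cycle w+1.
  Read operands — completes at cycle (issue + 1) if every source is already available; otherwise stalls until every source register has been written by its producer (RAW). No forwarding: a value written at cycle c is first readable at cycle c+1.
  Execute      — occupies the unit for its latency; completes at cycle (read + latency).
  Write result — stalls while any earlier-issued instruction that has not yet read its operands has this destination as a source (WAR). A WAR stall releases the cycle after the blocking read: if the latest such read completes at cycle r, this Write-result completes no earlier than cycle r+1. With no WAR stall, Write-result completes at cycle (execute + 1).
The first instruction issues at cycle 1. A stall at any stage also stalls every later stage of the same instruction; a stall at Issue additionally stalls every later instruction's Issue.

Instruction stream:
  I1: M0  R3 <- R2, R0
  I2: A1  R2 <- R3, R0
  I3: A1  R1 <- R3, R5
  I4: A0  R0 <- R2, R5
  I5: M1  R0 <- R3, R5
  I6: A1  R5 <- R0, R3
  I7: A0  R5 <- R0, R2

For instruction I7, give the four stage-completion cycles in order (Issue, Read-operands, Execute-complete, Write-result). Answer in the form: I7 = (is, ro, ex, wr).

I7 = (30, 31, 32, 33)

c1: I1→M0
c2: I1 RO | I2→A1
c7: I1 EX
c8: I1 WR R3
c9: I2 RO
c11: I2 EX
c12: I2 WR R2
c13: I3→A1
c14: I3 RO | I4→A0
c15: I4 RO
c16: I3 EX | I4 EX
c17: I3 WR R1 | I4 WR R0
c18: I5→M1
c19: I5 RO | I6→A1
c24: I5 EX
c25: I5 WR R0
c26: I6 RO
c28: I6 EX
c29: I6 WR R5
c30: I7→A0
c31: I7 RO
c32: I7 EX
c33: I7 WR R5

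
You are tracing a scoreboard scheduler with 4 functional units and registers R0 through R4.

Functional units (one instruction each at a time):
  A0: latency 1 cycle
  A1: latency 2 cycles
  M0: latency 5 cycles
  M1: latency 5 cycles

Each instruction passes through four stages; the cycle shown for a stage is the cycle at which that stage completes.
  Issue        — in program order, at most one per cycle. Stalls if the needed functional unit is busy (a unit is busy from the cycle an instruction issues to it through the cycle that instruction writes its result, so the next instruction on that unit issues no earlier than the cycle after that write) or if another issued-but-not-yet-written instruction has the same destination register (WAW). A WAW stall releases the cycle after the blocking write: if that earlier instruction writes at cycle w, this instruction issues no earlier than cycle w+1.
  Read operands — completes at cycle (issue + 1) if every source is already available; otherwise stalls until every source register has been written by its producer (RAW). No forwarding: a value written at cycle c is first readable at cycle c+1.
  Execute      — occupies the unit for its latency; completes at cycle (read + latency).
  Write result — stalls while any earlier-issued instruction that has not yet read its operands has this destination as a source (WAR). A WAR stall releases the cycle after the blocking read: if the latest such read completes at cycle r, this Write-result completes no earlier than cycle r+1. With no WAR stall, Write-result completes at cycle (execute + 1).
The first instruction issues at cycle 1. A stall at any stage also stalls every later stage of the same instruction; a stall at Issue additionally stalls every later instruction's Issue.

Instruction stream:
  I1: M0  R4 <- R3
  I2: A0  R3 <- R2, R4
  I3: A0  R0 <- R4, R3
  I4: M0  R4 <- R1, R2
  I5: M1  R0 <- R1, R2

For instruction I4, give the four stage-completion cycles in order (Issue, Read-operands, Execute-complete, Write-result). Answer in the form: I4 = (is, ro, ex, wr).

I4 = (13, 14, 19, 20)

cycle 1: I1→M0
cycle 2: I1 RO | I2→A0
cycle 7: I1 EX
cycle 8: I1 WR R4
cycle 9: I2 RO
cycle 10: I2 EX
cycle 11: I2 WR R3
cycle 12: I3→A0
cycle 13: I3 RO | I4→M0
cycle 14: I3 EX | I4 RO
cycle 15: I3 WR R0
cycle 16: I5→M1
cycle 17: I5 RO
cycle 19: I4 EX
cycle 20: I4 WR R4
cycle 22: I5 EX
cycle 23: I5 WR R0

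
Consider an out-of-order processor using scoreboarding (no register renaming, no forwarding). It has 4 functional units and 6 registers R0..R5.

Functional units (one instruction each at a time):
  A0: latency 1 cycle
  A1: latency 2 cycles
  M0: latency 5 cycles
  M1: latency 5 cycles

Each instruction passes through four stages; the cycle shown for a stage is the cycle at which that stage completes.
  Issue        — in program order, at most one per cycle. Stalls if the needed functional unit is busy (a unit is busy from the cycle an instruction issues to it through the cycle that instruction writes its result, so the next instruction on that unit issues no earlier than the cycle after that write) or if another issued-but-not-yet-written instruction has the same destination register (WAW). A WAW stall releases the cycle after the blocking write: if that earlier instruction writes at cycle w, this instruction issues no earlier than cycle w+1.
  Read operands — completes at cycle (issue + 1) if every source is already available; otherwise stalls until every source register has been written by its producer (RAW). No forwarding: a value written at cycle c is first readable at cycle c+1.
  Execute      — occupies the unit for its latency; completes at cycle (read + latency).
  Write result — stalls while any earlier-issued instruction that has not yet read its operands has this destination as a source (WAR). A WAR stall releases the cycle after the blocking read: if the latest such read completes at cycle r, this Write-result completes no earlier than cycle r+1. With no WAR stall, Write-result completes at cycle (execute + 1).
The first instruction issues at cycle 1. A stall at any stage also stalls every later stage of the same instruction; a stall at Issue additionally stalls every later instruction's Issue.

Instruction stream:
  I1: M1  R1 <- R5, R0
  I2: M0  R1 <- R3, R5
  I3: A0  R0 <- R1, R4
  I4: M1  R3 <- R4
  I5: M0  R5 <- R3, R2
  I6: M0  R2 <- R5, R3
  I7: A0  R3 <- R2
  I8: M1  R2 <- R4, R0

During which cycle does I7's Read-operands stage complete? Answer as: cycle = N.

cycle = 34

I1  is:1  ro:2  ex:7  wr:8
I2  is:9  ro:10  ex:15  wr:16  — WAW R1: wait I1 write@8
I3  is:10  ro:17  ex:18  wr:19  — RAW R1: wait I2 write@16
I4  is:11  ro:12  ex:17  wr:18
I5  is:17  ro:19  ex:24  wr:25  — struct: M0 busy until I2 writes@16, RAW R3: wait I4 write@18
I6  is:26  ro:27  ex:32  wr:33  — struct: M0 busy until I5 writes@25
I7  is:27  ro:34  ex:35  wr:36  — RAW R2: wait I6 write@33
I8  is:34  ro:35  ex:40  wr:41  — WAW R2: wait I6 write@33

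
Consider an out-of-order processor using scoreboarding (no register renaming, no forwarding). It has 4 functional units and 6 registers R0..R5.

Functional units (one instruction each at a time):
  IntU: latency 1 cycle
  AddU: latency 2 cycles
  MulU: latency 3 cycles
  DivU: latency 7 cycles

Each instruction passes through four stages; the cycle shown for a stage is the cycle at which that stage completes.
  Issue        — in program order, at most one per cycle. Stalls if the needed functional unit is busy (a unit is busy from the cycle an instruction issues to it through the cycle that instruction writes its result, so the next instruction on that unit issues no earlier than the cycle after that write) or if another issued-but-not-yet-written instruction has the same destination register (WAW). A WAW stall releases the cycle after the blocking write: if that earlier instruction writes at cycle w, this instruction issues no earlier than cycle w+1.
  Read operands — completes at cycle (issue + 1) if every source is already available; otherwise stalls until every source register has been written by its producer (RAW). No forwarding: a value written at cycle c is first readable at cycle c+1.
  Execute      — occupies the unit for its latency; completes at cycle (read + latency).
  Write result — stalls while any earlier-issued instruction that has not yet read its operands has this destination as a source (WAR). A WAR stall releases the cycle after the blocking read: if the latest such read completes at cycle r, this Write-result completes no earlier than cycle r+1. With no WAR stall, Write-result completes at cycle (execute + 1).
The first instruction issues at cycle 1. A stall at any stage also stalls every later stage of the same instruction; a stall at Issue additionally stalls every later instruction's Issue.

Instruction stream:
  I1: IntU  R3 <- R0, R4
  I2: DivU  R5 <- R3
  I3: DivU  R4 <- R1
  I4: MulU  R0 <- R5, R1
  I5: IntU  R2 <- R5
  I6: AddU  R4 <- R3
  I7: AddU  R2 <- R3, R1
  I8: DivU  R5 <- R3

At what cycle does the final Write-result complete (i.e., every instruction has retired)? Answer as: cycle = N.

cycle = 39

cycle 1: I1→IntU
cycle 2: I1 RO · I2→DivU
cycle 3: I1 EX
cycle 4: I1 WR R3
cycle 5: I2 RO
cycle 12: I2 EX
cycle 13: I2 WR R5
cycle 14: I3→DivU
cycle 15: I3 RO · I4→MulU
cycle 16: I4 RO · I5→IntU
cycle 17: I5 RO
cycle 18: I5 EX
cycle 19: I4 EX · I5 WR R2
cycle 20: I4 WR R0
cycle 22: I3 EX
cycle 23: I3 WR R4
cycle 24: I6→AddU
cycle 25: I6 RO
cycle 27: I6 EX
cycle 28: I6 WR R4
cycle 29: I7→AddU
cycle 30: I7 RO · I8→DivU
cycle 31: I8 RO
cycle 32: I7 EX
cycle 33: I7 WR R2
cycle 38: I8 EX
cycle 39: I8 WR R5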